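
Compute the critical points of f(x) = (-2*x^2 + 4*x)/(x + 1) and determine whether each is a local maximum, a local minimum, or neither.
f'(x) = 2*(-x^2 - 2*x + 2)/(x^2 + 2*x + 1)

Solve f'(x) = 0:
  f'(x) = -2*(x^2 + 2*x - 2)/(x + 1)^2; the denominator is positive wherever f is defined, so f'(x) = 0 ⇔ -2*x^2 - 4*x + 4 = 0.
  Factor: -2*x^2 - 4*x + 4 = -2*(x^2 + 2*x - 2); x^2 + 2*x - 2 = 0 has no rational roots; quadratic formula: x = (-2 ± √12)/2.
  ⇒ x = -sqrt(3) - 1 ≈ -2.7321, -1 + sqrt(3) ≈ 0.7321

f''(x) = -12/(x^3 + 3*x^2 + 3*x + 1)
Second-derivative test at each critical point:
  f''(-2.7321) = 2.3094 > 0 → local minimum
  f''(0.7321) = -2.3094 < 0 → local maximum

Critical points: x = -sqrt(3) - 1 ≈ -2.7321 (local minimum); x = -1 + sqrt(3) ≈ 0.7321 (local maximum)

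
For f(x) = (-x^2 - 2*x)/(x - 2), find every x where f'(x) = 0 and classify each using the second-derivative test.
f'(x) = (-x^2 + 4*x + 4)/(x^2 - 4*x + 4)

Solve f'(x) = 0:
  f'(x) = -(x^2 - 4*x - 4)/(x - 2)^2; the denominator is positive wherever f is defined, so f'(x) = 0 ⇔ -x^2 + 4*x + 4 = 0.
  x^2 - 4*x - 4 = 0 has no rational roots; quadratic formula: x = (4 ± √32)/2.
  ⇒ x = 2 - 2*sqrt(2) ≈ -0.8284, 2 + 2*sqrt(2) ≈ 4.8284

f''(x) = -16/(x^3 - 6*x^2 + 12*x - 8)
Second-derivative test at each critical point:
  f''(-0.8284) = 0.7071 > 0 → local minimum
  f''(4.8284) = -0.7071 < 0 → local maximum

Critical points: x = 2 - 2*sqrt(2) ≈ -0.8284 (local minimum); x = 2 + 2*sqrt(2) ≈ 4.8284 (local maximum)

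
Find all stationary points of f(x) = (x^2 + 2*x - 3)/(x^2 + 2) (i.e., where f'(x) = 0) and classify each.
f'(x) = 2*(-x^2 + 5*x + 2)/(x^4 + 4*x^2 + 4)

Solve f'(x) = 0:
  f'(x) = -2*(x^2 - 5*x - 2)/(x^2 + 2)^2; the denominator is positive wherever f is defined, so f'(x) = 0 ⇔ -2*x^2 + 10*x + 4 = 0.
  Factor: -2*x^2 + 10*x + 4 = -2*(x^2 - 5*x - 2); x^2 - 5*x - 2 = 0 has no rational roots; quadratic formula: x = (5 ± √33)/2.
  ⇒ x = 5/2 - sqrt(33)/2 ≈ -0.3723, 5/2 + sqrt(33)/2 ≈ 5.3723

f''(x) = 2*(2*x^3 - 15*x^2 - 12*x + 10)/(x^6 + 6*x^4 + 12*x^2 + 8)
Second-derivative test at each critical point:
  f''(-0.3723) = 2.5121 > 0 → local minimum
  f''(5.3723) = -0.0121 < 0 → local maximum

Critical points: x = 5/2 - sqrt(33)/2 ≈ -0.3723 (local minimum); x = 5/2 + sqrt(33)/2 ≈ 5.3723 (local maximum)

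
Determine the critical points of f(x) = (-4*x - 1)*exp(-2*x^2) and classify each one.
f'(x) = 4*(x*(4*x + 1) - 1)*exp(-2*x^2)

Solve f'(x) = 0:
  f'(x) = (16*x^2 + 4*x - 4)·exp(-2*x^2) and exp(-2*x^2) > 0 for every x, so f'(x) = 0 ⇔ 16*x^2 + 4*x - 4 = 0.
  Factor: 16*x^2 + 4*x - 4 = 4*(4*x^2 + x - 1); 4*x^2 + x - 1 = 0 has no rational roots; quadratic formula: x = (-1 ± √17)/8.
  ⇒ x = -sqrt(17)/8 - 1/8 ≈ -0.6404, -1/8 + sqrt(17)/8 ≈ 0.3904

f''(x) = 4*(-16*x^3 - 4*x^2 + 12*x + 1)*exp(-2*x^2)
Second-derivative test at each critical point:
  f''(-0.6404) = -7.2624 < 0 → local maximum
  f''(0.3904) = 12.1593 > 0 → local minimum

Critical points: x = -sqrt(17)/8 - 1/8 ≈ -0.6404 (local maximum); x = -1/8 + sqrt(17)/8 ≈ 0.3904 (local minimum)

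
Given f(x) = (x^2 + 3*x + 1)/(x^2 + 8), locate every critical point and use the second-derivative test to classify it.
f'(x) = (-3*x^2 + 14*x + 24)/(x^4 + 16*x^2 + 64)

Solve f'(x) = 0:
  f'(x) = -(x - 6)*(3*x + 4)/(x^2 + 8)^2; the denominator is positive wherever f is defined, so f'(x) = 0 ⇔ -3*x^2 + 14*x + 24 = 0.
  Factor: -3*x^2 + 14*x + 24 = -(x - 6)*(3*x + 4) = 0.
  ⇒ x = -4/3, 6

f''(x) = 2*(3*x^3 - 21*x^2 - 72*x + 56)/(x^6 + 24*x^4 + 192*x^2 + 512)
Second-derivative test at each critical point:
  f''(-4/3) = 81/352 > 0 → local minimum
  f''(6) = -1/88 < 0 → local maximum

Critical points: x = -4/3 (local minimum); x = 6 (local maximum)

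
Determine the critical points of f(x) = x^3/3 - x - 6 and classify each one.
f'(x) = x^2 - 1

Solve f'(x) = 0:
  Factor: x^2 - 1 = (x - 1)*(x + 1) = 0.
  ⇒ x = -1, 1

f''(x) = 2*x
Second-derivative test at each critical point:
  f''(-1) = -2 < 0 → local maximum
  f''(1) = 2 > 0 → local minimum

Critical points: x = -1 (local maximum); x = 1 (local minimum)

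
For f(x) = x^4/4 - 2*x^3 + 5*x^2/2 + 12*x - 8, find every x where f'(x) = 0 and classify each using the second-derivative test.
f'(x) = x^3 - 6*x^2 + 5*x + 12

Solve f'(x) = 0:
  Factor: x^3 - 6*x^2 + 5*x + 12 = (x - 4)*(x - 3)*(x + 1) = 0.
  ⇒ x = -1, 3, 4

f''(x) = 3*x^2 - 12*x + 5
Second-derivative test at each critical point:
  f''(-1) = 20 > 0 → local minimum
  f''(3) = -4 < 0 → local maximum
  f''(4) = 5 > 0 → local minimum

Critical points: x = -1 (local minimum); x = 3 (local maximum); x = 4 (local minimum)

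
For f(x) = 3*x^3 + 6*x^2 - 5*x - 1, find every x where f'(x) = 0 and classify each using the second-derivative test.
f'(x) = 9*x^2 + 12*x - 5

Solve f'(x) = 0:
  Factor: 9*x^2 + 12*x - 5 = (3*x - 1)*(3*x + 5) = 0.
  ⇒ x = -5/3, 1/3

f''(x) = 18*x + 12
Second-derivative test at each critical point:
  f''(-5/3) = -18 < 0 → local maximum
  f''(1/3) = 18 > 0 → local minimum

Critical points: x = -5/3 (local maximum); x = 1/3 (local minimum)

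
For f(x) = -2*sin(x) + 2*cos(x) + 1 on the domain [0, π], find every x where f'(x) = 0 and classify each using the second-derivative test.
f'(x) = -2*sqrt(2)*sin(x + pi/4)

Solve f'(x) = 0 on [0, π]:
  f'(x) = 0 ⇔ -2*cos(x) = 2*sin(x) ⇔ tan(x) = -1, i.e. x = arctan(-1) + nπ; keep the solutions lying in [0, π].
  ⇒ x = 3*pi/4 ≈ 2.3562

f''(x) = -2*sqrt(2)*cos(x + pi/4)
Second-derivative test at each critical point:
  f''(2.3562) = 2.8284 > 0 → local minimum

Critical points: x = 3*pi/4 ≈ 2.3562 (local minimum)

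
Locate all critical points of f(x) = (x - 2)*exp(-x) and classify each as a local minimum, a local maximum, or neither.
f'(x) = (3 - x)*exp(-x)

Solve f'(x) = 0:
  f'(x) = (3 - x)·exp(-x) and exp(-x) > 0 for every x, so f'(x) = 0 ⇔ 3 - x = 0.
  3 - x = 0.
  ⇒ x = 3

f''(x) = (x - 4)*exp(-x)
Second-derivative test at each critical point:
  f''(3) = -0.0498 < 0 → local maximum

Critical points: x = 3 (local maximum)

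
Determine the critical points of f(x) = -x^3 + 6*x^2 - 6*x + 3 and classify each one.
f'(x) = -3*x^2 + 12*x - 6

Solve f'(x) = 0:
  Factor: -3*x^2 + 12*x - 6 = -3*(x^2 - 4*x + 2); x^2 - 4*x + 2 = 0 has no rational roots; quadratic formula: x = (4 ± √8)/2.
  ⇒ x = 2 - sqrt(2) ≈ 0.5858, sqrt(2) + 2 ≈ 3.4142

f''(x) = 12 - 6*x
Second-derivative test at each critical point:
  f''(0.5858) = 8.4853 > 0 → local minimum
  f''(3.4142) = -8.4853 < 0 → local maximum

Critical points: x = 2 - sqrt(2) ≈ 0.5858 (local minimum); x = sqrt(2) + 2 ≈ 3.4142 (local maximum)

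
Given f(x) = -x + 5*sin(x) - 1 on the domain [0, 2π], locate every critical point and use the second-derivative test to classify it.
f'(x) = 5*cos(x) - 1

Solve f'(x) = 0 on [0, 2π]:
  f'(x) = 0 ⇔ cos(x) = 1/5, i.e. x = ±arccos(1/5) + 2nπ; keep the solutions lying in [0, 2π].
  ⇒ x = acos(1/5) ≈ 1.3694, -acos(1/5) + 2*pi ≈ 4.9137

f''(x) = -5*sin(x)
Second-derivative test at each critical point:
  f''(1.3694) = -4.8990 < 0 → local maximum
  f''(4.9137) = 4.8990 > 0 → local minimum

Critical points: x = acos(1/5) ≈ 1.3694 (local maximum); x = -acos(1/5) + 2*pi ≈ 4.9137 (local minimum)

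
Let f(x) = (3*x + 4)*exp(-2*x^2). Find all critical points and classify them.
f'(x) = (-4*x*(3*x + 4) + 3)*exp(-2*x^2)

Solve f'(x) = 0:
  f'(x) = (-12*x^2 - 16*x + 3)·exp(-2*x^2) and exp(-2*x^2) > 0 for every x, so f'(x) = 0 ⇔ -12*x^2 - 16*x + 3 = 0.
  Factor: -12*x^2 - 16*x + 3 = -(2*x + 3)*(6*x - 1) = 0.
  ⇒ x = -3/2, 1/6

f''(x) = 4*(4*x^2*(3*x + 4) - 9*x - 4)*exp(-2*x^2)
Second-derivative test at each critical point:
  f''(-3/2) = 0.2222 > 0 → local minimum
  f''(1/6) = -18.9192 < 0 → local maximum

Critical points: x = -3/2 (local minimum); x = 1/6 (local maximum)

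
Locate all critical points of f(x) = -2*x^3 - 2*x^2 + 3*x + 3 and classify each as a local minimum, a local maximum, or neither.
f'(x) = -6*x^2 - 4*x + 3

Solve f'(x) = 0:
  6*x^2 + 4*x - 3 = 0 has no rational roots; quadratic formula: x = (-4 ± √88)/12.
  ⇒ x = -sqrt(22)/6 - 1/3 ≈ -1.1151, -1/3 + sqrt(22)/6 ≈ 0.4484

f''(x) = -12*x - 4
Second-derivative test at each critical point:
  f''(-1.1151) = 9.3808 > 0 → local minimum
  f''(0.4484) = -9.3808 < 0 → local maximum

Critical points: x = -sqrt(22)/6 - 1/3 ≈ -1.1151 (local minimum); x = -1/3 + sqrt(22)/6 ≈ 0.4484 (local maximum)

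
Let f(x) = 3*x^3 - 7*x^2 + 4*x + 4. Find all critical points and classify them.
f'(x) = 9*x^2 - 14*x + 4

Solve f'(x) = 0:
  9*x^2 - 14*x + 4 = 0 has no rational roots; quadratic formula: x = (14 ± √52)/18.
  ⇒ x = 7/9 - sqrt(13)/9 ≈ 0.3772, sqrt(13)/9 + 7/9 ≈ 1.1784

f''(x) = 18*x - 14
Second-derivative test at each critical point:
  f''(0.3772) = -7.2111 < 0 → local maximum
  f''(1.1784) = 7.2111 > 0 → local minimum

Critical points: x = 7/9 - sqrt(13)/9 ≈ 0.3772 (local maximum); x = sqrt(13)/9 + 7/9 ≈ 1.1784 (local minimum)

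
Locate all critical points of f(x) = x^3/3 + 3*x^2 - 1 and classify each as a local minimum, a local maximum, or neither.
f'(x) = x*(x + 6)

Solve f'(x) = 0:
  Factor: x^2 + 6*x = x*(x + 6) = 0.
  ⇒ x = -6, 0

f''(x) = 2*x + 6
Second-derivative test at each critical point:
  f''(-6) = -6 < 0 → local maximum
  f''(0) = 6 > 0 → local minimum

Critical points: x = -6 (local maximum); x = 0 (local minimum)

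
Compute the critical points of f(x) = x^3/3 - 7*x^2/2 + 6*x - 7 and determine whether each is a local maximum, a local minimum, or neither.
f'(x) = x^2 - 7*x + 6

Solve f'(x) = 0:
  Factor: x^2 - 7*x + 6 = (x - 6)*(x - 1) = 0.
  ⇒ x = 1, 6

f''(x) = 2*x - 7
Second-derivative test at each critical point:
  f''(1) = -5 < 0 → local maximum
  f''(6) = 5 > 0 → local minimum

Critical points: x = 1 (local maximum); x = 6 (local minimum)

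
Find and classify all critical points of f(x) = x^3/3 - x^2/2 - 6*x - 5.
f'(x) = x^2 - x - 6

Solve f'(x) = 0:
  Factor: x^2 - x - 6 = (x - 3)*(x + 2) = 0.
  ⇒ x = -2, 3

f''(x) = 2*x - 1
Second-derivative test at each critical point:
  f''(-2) = -5 < 0 → local maximum
  f''(3) = 5 > 0 → local minimum

Critical points: x = -2 (local maximum); x = 3 (local minimum)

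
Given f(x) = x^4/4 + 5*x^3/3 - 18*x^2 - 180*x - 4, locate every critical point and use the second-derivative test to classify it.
f'(x) = x^3 + 5*x^2 - 36*x - 180

Solve f'(x) = 0:
  Factor: x^3 + 5*x^2 - 36*x - 180 = (x - 6)*(x + 5)*(x + 6) = 0.
  ⇒ x = -6, -5, 6

f''(x) = 3*x^2 + 10*x - 36
Second-derivative test at each critical point:
  f''(-6) = 12 > 0 → local minimum
  f''(-5) = -11 < 0 → local maximum
  f''(6) = 132 > 0 → local minimum

Critical points: x = -6 (local minimum); x = -5 (local maximum); x = 6 (local minimum)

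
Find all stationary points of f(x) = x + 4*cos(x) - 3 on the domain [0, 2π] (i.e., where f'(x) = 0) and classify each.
f'(x) = 1 - 4*sin(x)

Solve f'(x) = 0 on [0, 2π]:
  f'(x) = 0 ⇔ sin(x) = 1/4, i.e. x = arcsin(1/4) + 2nπ or x = π − arcsin(1/4) + 2nπ; keep the solutions lying in [0, 2π].
  ⇒ x = asin(1/4) ≈ 0.2527, pi - asin(1/4) ≈ 2.8889

f''(x) = -4*cos(x)
Second-derivative test at each critical point:
  f''(0.2527) = -3.8730 < 0 → local maximum
  f''(2.8889) = 3.8730 > 0 → local minimum

Critical points: x = asin(1/4) ≈ 0.2527 (local maximum); x = pi - asin(1/4) ≈ 2.8889 (local minimum)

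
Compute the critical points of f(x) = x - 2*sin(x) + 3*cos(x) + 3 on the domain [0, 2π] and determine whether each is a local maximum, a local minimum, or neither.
f'(x) = -3*sin(x) - 2*cos(x) + 1

Solve f'(x) = 0 on [0, 2π]:
  f'(x) = 0 ⇔ -3*sin(x) - 2*cos(x) = -1. Write the left side as R·cos(x + φ) with R = √((-2)² + 3²) = sqrt(13), cos φ = -2*sqrt(13)/13, sin φ = 3*sqrt(13)/13; then cos(x + φ) = -sqrt(13)/13. Solve for x and keep the solutions lying in [0, 2π].
  ⇒ x = atan((3 + 4*sqrt(3))/(2 - 6*sqrt(3))) + pi ≈ 2.2726, atan((3 - 4*sqrt(3))/(2 + 6*sqrt(3))) + 2*pi ≈ 5.9762

f''(x) = 2*sin(x) - 3*cos(x)
Second-derivative test at each critical point:
  f''(2.2726) = 3.4641 > 0 → local minimum
  f''(5.9762) = -3.4641 < 0 → local maximum

Critical points: x = atan((3 + 4*sqrt(3))/(2 - 6*sqrt(3))) + pi ≈ 2.2726 (local minimum); x = atan((3 - 4*sqrt(3))/(2 + 6*sqrt(3))) + 2*pi ≈ 5.9762 (local maximum)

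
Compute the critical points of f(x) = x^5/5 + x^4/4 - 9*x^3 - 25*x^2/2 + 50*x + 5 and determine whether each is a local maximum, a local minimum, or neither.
f'(x) = x^4 + x^3 - 27*x^2 - 25*x + 50

Solve f'(x) = 0:
  Factor: x^4 + x^3 - 27*x^2 - 25*x + 50 = (x - 5)*(x - 1)*(x + 2)*(x + 5) = 0.
  ⇒ x = -5, -2, 1, 5

f''(x) = 4*x^3 + 3*x^2 - 54*x - 25
Second-derivative test at each critical point:
  f''(-5) = -180 < 0 → local maximum
  f''(-2) = 63 > 0 → local minimum
  f''(1) = -72 < 0 → local maximum
  f''(5) = 280 > 0 → local minimum

Critical points: x = -5 (local maximum); x = -2 (local minimum); x = 1 (local maximum); x = 5 (local minimum)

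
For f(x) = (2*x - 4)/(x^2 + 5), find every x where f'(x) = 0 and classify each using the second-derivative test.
f'(x) = 2*(x^2 - 2*x*(x - 2) + 5)/(x^2 + 5)^2

Solve f'(x) = 0:
  f'(x) = -2*(x - 5)*(x + 1)/(x^2 + 5)^2; the denominator is positive wherever f is defined, so f'(x) = 0 ⇔ -2*x^2 + 8*x + 10 = 0.
  Factor: -2*x^2 + 8*x + 10 = -2*(x - 5)*(x + 1) = 0.
  ⇒ x = -1, 5

f''(x) = 4*(4*x^2*(x - 2) + (2 - 3*x)*(x^2 + 5))/(x^2 + 5)^3
Second-derivative test at each critical point:
  f''(-1) = 1/3 > 0 → local minimum
  f''(5) = -1/75 < 0 → local maximum

Critical points: x = -1 (local minimum); x = 5 (local maximum)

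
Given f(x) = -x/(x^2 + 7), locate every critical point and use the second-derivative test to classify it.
f'(x) = (x^2 - 7)/(x^2 + 7)^2

Solve f'(x) = 0:
  f'(x) = (x^2 - 7)/(x^2 + 7)^2; the denominator is positive wherever f is defined, so f'(x) = 0 ⇔ x^2 - 7 = 0.
  x^2 - 7 = 0 has no rational roots; quadratic formula: x = (0 ± √28)/2.
  ⇒ x = -sqrt(7) ≈ -2.6458, sqrt(7) ≈ 2.6458

f''(x) = 2*x*(21 - x^2)/(x^2 + 7)^3
Second-derivative test at each critical point:
  f''(-2.6458) = -0.0270 < 0 → local maximum
  f''(2.6458) = 0.0270 > 0 → local minimum

Critical points: x = -sqrt(7) ≈ -2.6458 (local maximum); x = sqrt(7) ≈ 2.6458 (local minimum)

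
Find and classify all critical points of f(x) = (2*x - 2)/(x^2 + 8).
f'(x) = 2*(x^2 - 2*x*(x - 1) + 8)/(x^2 + 8)^2

Solve f'(x) = 0:
  f'(x) = -2*(x - 4)*(x + 2)/(x^2 + 8)^2; the denominator is positive wherever f is defined, so f'(x) = 0 ⇔ -2*x^2 + 4*x + 16 = 0.
  Factor: -2*x^2 + 4*x + 16 = -2*(x - 4)*(x + 2) = 0.
  ⇒ x = -2, 4

f''(x) = 4*(4*x^2*(x - 1) + (1 - 3*x)*(x^2 + 8))/(x^2 + 8)^3
Second-derivative test at each critical point:
  f''(-2) = 1/12 > 0 → local minimum
  f''(4) = -1/48 < 0 → local maximum

Critical points: x = -2 (local minimum); x = 4 (local maximum)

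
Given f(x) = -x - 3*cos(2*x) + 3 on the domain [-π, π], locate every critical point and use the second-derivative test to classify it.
f'(x) = 6*sin(2*x) - 1

Solve f'(x) = 0 on [-π, π]:
  f'(x) = 0 ⇔ sin(2*x) = 1/6, i.e. 2*x = arcsin(1/6) + 2nπ or 2*x = π − arcsin(1/6) + 2nπ; keep the solutions lying in [-π, π].
  ⇒ x = -pi + asin(1/6)/2 ≈ -3.0579, -pi/2 - asin(1/6)/2 ≈ -1.6545, asin(1/6)/2 ≈ 0.0837, -asin(1/6)/2 + pi/2 ≈ 1.4871

f''(x) = 12*cos(2*x)
Second-derivative test at each critical point:
  f''(-3.0579) = 11.8322 > 0 → local minimum
  f''(-1.6545) = -11.8322 < 0 → local maximum
  f''(0.0837) = 11.8322 > 0 → local minimum
  f''(1.4871) = -11.8322 < 0 → local maximum

Critical points: x = -pi + asin(1/6)/2 ≈ -3.0579 (local minimum); x = -pi/2 - asin(1/6)/2 ≈ -1.6545 (local maximum); x = asin(1/6)/2 ≈ 0.0837 (local minimum); x = -asin(1/6)/2 + pi/2 ≈ 1.4871 (local maximum)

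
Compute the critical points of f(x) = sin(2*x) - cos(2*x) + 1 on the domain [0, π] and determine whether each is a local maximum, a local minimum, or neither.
f'(x) = 2*sqrt(2)*sin(2*x + pi/4)

Solve f'(x) = 0 on [0, π]:
  f'(x) = 0 ⇔ cos(2*x) = -sin(2*x) ⇔ tan(2*x) = -1, i.e. 2*x = arctan(-1) + nπ; keep the solutions lying in [0, π].
  ⇒ x = 3*pi/8 ≈ 1.1781, 7*pi/8 ≈ 2.7489

f''(x) = 4*sqrt(2)*cos(2*x + pi/4)
Second-derivative test at each critical point:
  f''(1.1781) = -5.6569 < 0 → local maximum
  f''(2.7489) = 5.6569 > 0 → local minimum

Critical points: x = 3*pi/8 ≈ 1.1781 (local maximum); x = 7*pi/8 ≈ 2.7489 (local minimum)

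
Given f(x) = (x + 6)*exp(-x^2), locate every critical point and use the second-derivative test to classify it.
f'(x) = (-2*x*(x + 6) + 1)*exp(-x^2)

Solve f'(x) = 0:
  f'(x) = (-2*x^2 - 12*x + 1)·exp(-x^2) and exp(-x^2) > 0 for every x, so f'(x) = 0 ⇔ -2*x^2 - 12*x + 1 = 0.
  2*x^2 + 12*x - 1 = 0 has no rational roots; quadratic formula: x = (-12 ± √152)/4.
  ⇒ x = -sqrt(38)/2 - 3 ≈ -6.0822, -3 + sqrt(38)/2 ≈ 0.0822

f''(x) = 2*(2*x^2*(x + 6) - 3*x - 6)*exp(-x^2)
Second-derivative test at each critical point:
  f''(-6.0822) = 1.059e-15 > 0 → local minimum
  f''(0.0822) = -12.2458 < 0 → local maximum

Critical points: x = -sqrt(38)/2 - 3 ≈ -6.0822 (local minimum); x = -3 + sqrt(38)/2 ≈ 0.0822 (local maximum)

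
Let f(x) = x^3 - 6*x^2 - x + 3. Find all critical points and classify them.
f'(x) = 3*x^2 - 12*x - 1

Solve f'(x) = 0:
  3*x^2 - 12*x - 1 = 0 has no rational roots; quadratic formula: x = (12 ± √156)/6.
  ⇒ x = 2 - sqrt(39)/3 ≈ -0.0817, 2 + sqrt(39)/3 ≈ 4.0817

f''(x) = 6*x - 12
Second-derivative test at each critical point:
  f''(-0.0817) = -12.4900 < 0 → local maximum
  f''(4.0817) = 12.4900 > 0 → local minimum

Critical points: x = 2 - sqrt(39)/3 ≈ -0.0817 (local maximum); x = 2 + sqrt(39)/3 ≈ 4.0817 (local minimum)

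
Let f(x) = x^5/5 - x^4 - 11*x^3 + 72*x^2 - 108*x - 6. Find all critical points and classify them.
f'(x) = x^4 - 4*x^3 - 33*x^2 + 144*x - 108

Solve f'(x) = 0:
  Factor: x^4 - 4*x^3 - 33*x^2 + 144*x - 108 = (x - 6)*(x - 3)*(x - 1)*(x + 6) = 0.
  ⇒ x = -6, 1, 3, 6

f''(x) = 4*x^3 - 12*x^2 - 66*x + 144
Second-derivative test at each critical point:
  f''(-6) = -756 < 0 → local maximum
  f''(1) = 70 > 0 → local minimum
  f''(3) = -54 < 0 → local maximum
  f''(6) = 180 > 0 → local minimum

Critical points: x = -6 (local maximum); x = 1 (local minimum); x = 3 (local maximum); x = 6 (local minimum)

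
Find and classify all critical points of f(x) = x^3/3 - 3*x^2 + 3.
f'(x) = x*(x - 6)

Solve f'(x) = 0:
  Factor: x^2 - 6*x = x*(x - 6) = 0.
  ⇒ x = 0, 6

f''(x) = 2*x - 6
Second-derivative test at each critical point:
  f''(0) = -6 < 0 → local maximum
  f''(6) = 6 > 0 → local minimum

Critical points: x = 0 (local maximum); x = 6 (local minimum)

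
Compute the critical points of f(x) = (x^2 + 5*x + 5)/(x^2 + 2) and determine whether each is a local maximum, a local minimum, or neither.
f'(x) = (-5*x^2 - 6*x + 10)/(x^4 + 4*x^2 + 4)

Solve f'(x) = 0:
  f'(x) = -(5*x^2 + 6*x - 10)/(x^2 + 2)^2; the denominator is positive wherever f is defined, so f'(x) = 0 ⇔ -5*x^2 - 6*x + 10 = 0.
  5*x^2 + 6*x - 10 = 0 has no rational roots; quadratic formula: x = (-6 ± √236)/10.
  ⇒ x = -sqrt(59)/5 - 3/5 ≈ -2.1362, -3/5 + sqrt(59)/5 ≈ 0.9362

f''(x) = 2*(5*x^3 + 9*x^2 - 30*x - 6)/(x^6 + 6*x^4 + 12*x^2 + 8)
Second-derivative test at each critical point:
  f''(-2.1362) = 0.3566 > 0 → local minimum
  f''(0.9362) = -1.8566 < 0 → local maximum

Critical points: x = -sqrt(59)/5 - 3/5 ≈ -2.1362 (local minimum); x = -3/5 + sqrt(59)/5 ≈ 0.9362 (local maximum)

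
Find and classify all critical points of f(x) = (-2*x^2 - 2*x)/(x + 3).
f'(x) = 2*(-x^2 - 6*x - 3)/(x^2 + 6*x + 9)

Solve f'(x) = 0:
  f'(x) = -2*(x^2 + 6*x + 3)/(x + 3)^2; the denominator is positive wherever f is defined, so f'(x) = 0 ⇔ -2*x^2 - 12*x - 6 = 0.
  Factor: -2*x^2 - 12*x - 6 = -2*(x^2 + 6*x + 3); x^2 + 6*x + 3 = 0 has no rational roots; quadratic formula: x = (-6 ± √24)/2.
  ⇒ x = -3 - sqrt(6) ≈ -5.4495, -3 + sqrt(6) ≈ -0.5505

f''(x) = -24/(x^3 + 9*x^2 + 27*x + 27)
Second-derivative test at each critical point:
  f''(-5.4495) = 1.6330 > 0 → local minimum
  f''(-0.5505) = -1.6330 < 0 → local maximum

Critical points: x = -3 - sqrt(6) ≈ -5.4495 (local minimum); x = -3 + sqrt(6) ≈ -0.5505 (local maximum)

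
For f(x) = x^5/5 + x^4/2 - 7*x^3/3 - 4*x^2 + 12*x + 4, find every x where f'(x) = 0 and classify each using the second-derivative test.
f'(x) = x^4 + 2*x^3 - 7*x^2 - 8*x + 12

Solve f'(x) = 0:
  Factor: x^4 + 2*x^3 - 7*x^2 - 8*x + 12 = (x - 2)*(x - 1)*(x + 2)*(x + 3) = 0.
  ⇒ x = -3, -2, 1, 2

f''(x) = 4*x^3 + 6*x^2 - 14*x - 8
Second-derivative test at each critical point:
  f''(-3) = -20 < 0 → local maximum
  f''(-2) = 12 > 0 → local minimum
  f''(1) = -12 < 0 → local maximum
  f''(2) = 20 > 0 → local minimum

Critical points: x = -3 (local maximum); x = -2 (local minimum); x = 1 (local maximum); x = 2 (local minimum)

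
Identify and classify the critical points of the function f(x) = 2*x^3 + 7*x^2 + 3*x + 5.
f'(x) = 6*x^2 + 14*x + 3

Solve f'(x) = 0:
  6*x^2 + 14*x + 3 = 0 has no rational roots; quadratic formula: x = (-14 ± √124)/12.
  ⇒ x = -7/6 - sqrt(31)/6 ≈ -2.0946, -7/6 + sqrt(31)/6 ≈ -0.2387

f''(x) = 12*x + 14
Second-derivative test at each critical point:
  f''(-2.0946) = -11.1355 < 0 → local maximum
  f''(-0.2387) = 11.1355 > 0 → local minimum

Critical points: x = -7/6 - sqrt(31)/6 ≈ -2.0946 (local maximum); x = -7/6 + sqrt(31)/6 ≈ -0.2387 (local minimum)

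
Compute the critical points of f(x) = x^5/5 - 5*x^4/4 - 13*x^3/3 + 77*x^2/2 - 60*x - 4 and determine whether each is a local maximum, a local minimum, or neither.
f'(x) = x^4 - 5*x^3 - 13*x^2 + 77*x - 60

Solve f'(x) = 0:
  Factor: x^4 - 5*x^3 - 13*x^2 + 77*x - 60 = (x - 5)*(x - 3)*(x - 1)*(x + 4) = 0.
  ⇒ x = -4, 1, 3, 5

f''(x) = 4*x^3 - 15*x^2 - 26*x + 77
Second-derivative test at each critical point:
  f''(-4) = -315 < 0 → local maximum
  f''(1) = 40 > 0 → local minimum
  f''(3) = -28 < 0 → local maximum
  f''(5) = 72 > 0 → local minimum

Critical points: x = -4 (local maximum); x = 1 (local minimum); x = 3 (local maximum); x = 5 (local minimum)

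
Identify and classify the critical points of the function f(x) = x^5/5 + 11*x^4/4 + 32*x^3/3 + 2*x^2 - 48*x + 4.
f'(x) = x^4 + 11*x^3 + 32*x^2 + 4*x - 48

Solve f'(x) = 0:
  Factor: x^4 + 11*x^3 + 32*x^2 + 4*x - 48 = (x - 1)*(x + 2)*(x + 4)*(x + 6) = 0.
  ⇒ x = -6, -4, -2, 1

f''(x) = 4*x^3 + 33*x^2 + 64*x + 4
Second-derivative test at each critical point:
  f''(-6) = -56 < 0 → local maximum
  f''(-4) = 20 > 0 → local minimum
  f''(-2) = -24 < 0 → local maximum
  f''(1) = 105 > 0 → local minimum

Critical points: x = -6 (local maximum); x = -4 (local minimum); x = -2 (local maximum); x = 1 (local minimum)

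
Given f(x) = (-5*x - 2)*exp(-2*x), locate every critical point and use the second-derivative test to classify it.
f'(x) = (10*x - 1)*exp(-2*x)

Solve f'(x) = 0:
  f'(x) = (10*x - 1)·exp(-2*x) and exp(-2*x) > 0 for every x, so f'(x) = 0 ⇔ 10*x - 1 = 0.
  10*x - 1 = 0.
  ⇒ x = 1/10

f''(x) = 4*(3 - 5*x)*exp(-2*x)
Second-derivative test at each critical point:
  f''(1/10) = 8.1873 > 0 → local minimum

Critical points: x = 1/10 (local minimum)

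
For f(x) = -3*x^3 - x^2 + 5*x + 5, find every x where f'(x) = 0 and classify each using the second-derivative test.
f'(x) = -9*x^2 - 2*x + 5

Solve f'(x) = 0:
  9*x^2 + 2*x - 5 = 0 has no rational roots; quadratic formula: x = (-2 ± √184)/18.
  ⇒ x = -sqrt(46)/9 - 1/9 ≈ -0.8647, -1/9 + sqrt(46)/9 ≈ 0.6425

f''(x) = -18*x - 2
Second-derivative test at each critical point:
  f''(-0.8647) = 13.5647 > 0 → local minimum
  f''(0.6425) = -13.5647 < 0 → local maximum

Critical points: x = -sqrt(46)/9 - 1/9 ≈ -0.8647 (local minimum); x = -1/9 + sqrt(46)/9 ≈ 0.6425 (local maximum)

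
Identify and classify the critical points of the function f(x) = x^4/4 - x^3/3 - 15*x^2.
f'(x) = x*(x^2 - x - 30)

Solve f'(x) = 0:
  Factor: x^3 - x^2 - 30*x = x*(x - 6)*(x + 5) = 0.
  ⇒ x = -5, 0, 6

f''(x) = 3*x^2 - 2*x - 30
Second-derivative test at each critical point:
  f''(-5) = 55 > 0 → local minimum
  f''(0) = -30 < 0 → local maximum
  f''(6) = 66 > 0 → local minimum

Critical points: x = -5 (local minimum); x = 0 (local maximum); x = 6 (local minimum)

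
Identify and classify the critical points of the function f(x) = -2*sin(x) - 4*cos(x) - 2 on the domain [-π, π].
f'(x) = 4*sin(x) - 2*cos(x)

Solve f'(x) = 0 on [-π, π]:
  f'(x) = 0 ⇔ -2*cos(x) = -4*sin(x) ⇔ tan(x) = 1/2, i.e. x = arctan(1/2) + nπ; keep the solutions lying in [-π, π].
  ⇒ x = -pi + atan(1/2) ≈ -2.6779, atan(1/2) ≈ 0.4636

f''(x) = 2*sin(x) + 4*cos(x)
Second-derivative test at each critical point:
  f''(-2.6779) = -4.4721 < 0 → local maximum
  f''(0.4636) = 4.4721 > 0 → local minimum

Critical points: x = -pi + atan(1/2) ≈ -2.6779 (local maximum); x = atan(1/2) ≈ 0.4636 (local minimum)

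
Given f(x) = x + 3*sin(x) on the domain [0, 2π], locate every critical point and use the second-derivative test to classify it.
f'(x) = 3*cos(x) + 1

Solve f'(x) = 0 on [0, 2π]:
  f'(x) = 0 ⇔ cos(x) = -1/3, i.e. x = ±arccos(-1/3) + 2nπ; keep the solutions lying in [0, 2π].
  ⇒ x = acos(-1/3) ≈ 1.9106, -acos(-1/3) + 2*pi ≈ 4.3726

f''(x) = -3*sin(x)
Second-derivative test at each critical point:
  f''(1.9106) = -2.8284 < 0 → local maximum
  f''(4.3726) = 2.8284 > 0 → local minimum

Critical points: x = acos(-1/3) ≈ 1.9106 (local maximum); x = -acos(-1/3) + 2*pi ≈ 4.3726 (local minimum)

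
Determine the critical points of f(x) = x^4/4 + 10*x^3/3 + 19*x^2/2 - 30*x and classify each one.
f'(x) = x^3 + 10*x^2 + 19*x - 30

Solve f'(x) = 0:
  Factor: x^3 + 10*x^2 + 19*x - 30 = (x - 1)*(x + 5)*(x + 6) = 0.
  ⇒ x = -6, -5, 1

f''(x) = 3*x^2 + 20*x + 19
Second-derivative test at each critical point:
  f''(-6) = 7 > 0 → local minimum
  f''(-5) = -6 < 0 → local maximum
  f''(1) = 42 > 0 → local minimum

Critical points: x = -6 (local minimum); x = -5 (local maximum); x = 1 (local minimum)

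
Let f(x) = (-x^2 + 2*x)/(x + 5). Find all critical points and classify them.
f'(x) = (-x^2 - 10*x + 10)/(x^2 + 10*x + 25)

Solve f'(x) = 0:
  f'(x) = -(x^2 + 10*x - 10)/(x + 5)^2; the denominator is positive wherever f is defined, so f'(x) = 0 ⇔ -x^2 - 10*x + 10 = 0.
  x^2 + 10*x - 10 = 0 has no rational roots; quadratic formula: x = (-10 ± √140)/2.
  ⇒ x = -sqrt(35) - 5 ≈ -10.9161, -5 + sqrt(35) ≈ 0.9161

f''(x) = -70/(x^3 + 15*x^2 + 75*x + 125)
Second-derivative test at each critical point:
  f''(-10.9161) = 0.3381 > 0 → local minimum
  f''(0.9161) = -0.3381 < 0 → local maximum

Critical points: x = -sqrt(35) - 5 ≈ -10.9161 (local minimum); x = -5 + sqrt(35) ≈ 0.9161 (local maximum)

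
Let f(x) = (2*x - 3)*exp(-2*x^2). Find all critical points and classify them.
f'(x) = 2*(-2*x*(2*x - 3) + 1)*exp(-2*x^2)

Solve f'(x) = 0:
  f'(x) = (-8*x^2 + 12*x + 2)·exp(-2*x^2) and exp(-2*x^2) > 0 for every x, so f'(x) = 0 ⇔ -8*x^2 + 12*x + 2 = 0.
  Factor: -8*x^2 + 12*x + 2 = -2*(4*x^2 - 6*x - 1); 4*x^2 - 6*x - 1 = 0 has no rational roots; quadratic formula: x = (6 ± √52)/8.
  ⇒ x = 3/4 - sqrt(13)/4 ≈ -0.1514, 3/4 + sqrt(13)/4 ≈ 1.6514

f''(x) = 4*(4*x^2*(2*x - 3) - 6*x + 3)*exp(-2*x^2)
Second-derivative test at each critical point:
  f''(-0.1514) = 13.7761 > 0 → local minimum
  f''(1.6514) = -0.0617 < 0 → local maximum

Critical points: x = 3/4 - sqrt(13)/4 ≈ -0.1514 (local minimum); x = 3/4 + sqrt(13)/4 ≈ 1.6514 (local maximum)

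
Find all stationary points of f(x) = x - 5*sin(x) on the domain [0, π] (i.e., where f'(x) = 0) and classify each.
f'(x) = 1 - 5*cos(x)

Solve f'(x) = 0 on [0, π]:
  f'(x) = 0 ⇔ cos(x) = 1/5, i.e. x = ±arccos(1/5) + 2nπ; keep the solutions lying in [0, π].
  ⇒ x = acos(1/5) ≈ 1.3694

f''(x) = 5*sin(x)
Second-derivative test at each critical point:
  f''(1.3694) = 4.8990 > 0 → local minimum

Critical points: x = acos(1/5) ≈ 1.3694 (local minimum)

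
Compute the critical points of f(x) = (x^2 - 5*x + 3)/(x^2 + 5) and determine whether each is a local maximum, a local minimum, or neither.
f'(x) = (5*x^2 + 4*x - 25)/(x^4 + 10*x^2 + 25)

Solve f'(x) = 0:
  f'(x) = (5*x^2 + 4*x - 25)/(x^2 + 5)^2; the denominator is positive wherever f is defined, so f'(x) = 0 ⇔ 5*x^2 + 4*x - 25 = 0.
  5*x^2 + 4*x - 25 = 0 has no rational roots; quadratic formula: x = (-4 ± √516)/10.
  ⇒ x = -sqrt(129)/5 - 2/5 ≈ -2.6716, -2/5 + sqrt(129)/5 ≈ 1.8716

f''(x) = 2*(-5*x^3 - 6*x^2 + 75*x + 10)/(x^6 + 15*x^4 + 75*x^2 + 125)
Second-derivative test at each critical point:
  f''(-2.6716) = -0.1542 < 0 → local maximum
  f''(1.8716) = 0.3142 > 0 → local minimum

Critical points: x = -sqrt(129)/5 - 2/5 ≈ -2.6716 (local maximum); x = -2/5 + sqrt(129)/5 ≈ 1.8716 (local minimum)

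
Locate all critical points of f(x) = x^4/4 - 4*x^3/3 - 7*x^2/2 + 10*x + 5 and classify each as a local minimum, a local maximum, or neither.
f'(x) = x^3 - 4*x^2 - 7*x + 10

Solve f'(x) = 0:
  Factor: x^3 - 4*x^2 - 7*x + 10 = (x - 5)*(x - 1)*(x + 2) = 0.
  ⇒ x = -2, 1, 5

f''(x) = 3*x^2 - 8*x - 7
Second-derivative test at each critical point:
  f''(-2) = 21 > 0 → local minimum
  f''(1) = -12 < 0 → local maximum
  f''(5) = 28 > 0 → local minimum

Critical points: x = -2 (local minimum); x = 1 (local maximum); x = 5 (local minimum)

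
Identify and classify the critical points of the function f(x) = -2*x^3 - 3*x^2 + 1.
f'(x) = 6*x*(-x - 1)

Solve f'(x) = 0:
  Factor: -6*x^2 - 6*x = -6*x*(x + 1) = 0.
  ⇒ x = -1, 0

f''(x) = -12*x - 6
Second-derivative test at each critical point:
  f''(-1) = 6 > 0 → local minimum
  f''(0) = -6 < 0 → local maximum

Critical points: x = -1 (local minimum); x = 0 (local maximum)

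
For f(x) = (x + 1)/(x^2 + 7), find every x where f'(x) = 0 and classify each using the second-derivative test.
f'(x) = (x^2 - 2*x*(x + 1) + 7)/(x^2 + 7)^2

Solve f'(x) = 0:
  f'(x) = -(x^2 + 2*x - 7)/(x^2 + 7)^2; the denominator is positive wherever f is defined, so f'(x) = 0 ⇔ -x^2 - 2*x + 7 = 0.
  x^2 + 2*x - 7 = 0 has no rational roots; quadratic formula: x = (-2 ± √32)/2.
  ⇒ x = -2*sqrt(2) - 1 ≈ -3.8284, -1 + 2*sqrt(2) ≈ 1.8284

f''(x) = 2*(4*x^2*(x + 1) - (3*x + 1)*(x^2 + 7))/(x^2 + 7)^3
Second-derivative test at each critical point:
  f''(-3.8284) = 0.0121 > 0 → local minimum
  f''(1.8284) = -0.0529 < 0 → local maximum

Critical points: x = -2*sqrt(2) - 1 ≈ -3.8284 (local minimum); x = -1 + 2*sqrt(2) ≈ 1.8284 (local maximum)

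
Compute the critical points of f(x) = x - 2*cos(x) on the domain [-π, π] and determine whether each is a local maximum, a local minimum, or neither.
f'(x) = 2*sin(x) + 1

Solve f'(x) = 0 on [-π, π]:
  f'(x) = 0 ⇔ sin(x) = -1/2, i.e. x = arcsin(-1/2) + 2nπ or x = π − arcsin(-1/2) + 2nπ; keep the solutions lying in [-π, π].
  ⇒ x = -5*pi/6 ≈ -2.6180, -pi/6 ≈ -0.5236

f''(x) = 2*cos(x)
Second-derivative test at each critical point:
  f''(-2.6180) = -1.7321 < 0 → local maximum
  f''(-0.5236) = 1.7321 > 0 → local minimum

Critical points: x = -5*pi/6 ≈ -2.6180 (local maximum); x = -pi/6 ≈ -0.5236 (local minimum)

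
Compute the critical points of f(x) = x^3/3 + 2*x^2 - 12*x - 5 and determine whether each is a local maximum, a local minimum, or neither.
f'(x) = x^2 + 4*x - 12

Solve f'(x) = 0:
  Factor: x^2 + 4*x - 12 = (x - 2)*(x + 6) = 0.
  ⇒ x = -6, 2

f''(x) = 2*x + 4
Second-derivative test at each critical point:
  f''(-6) = -8 < 0 → local maximum
  f''(2) = 8 > 0 → local minimum

Critical points: x = -6 (local maximum); x = 2 (local minimum)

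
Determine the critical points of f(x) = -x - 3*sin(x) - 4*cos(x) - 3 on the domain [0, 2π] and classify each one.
f'(x) = 4*sin(x) - 3*cos(x) - 1

Solve f'(x) = 0 on [0, 2π]:
  f'(x) = 0 ⇔ 4*sin(x) - 3*cos(x) = 1. Write the left side as R·cos(x + φ) with R = √((-3)² + (-4)²) = 5, cos φ = -3/5, sin φ = -4/5; then cos(x + φ) = 1/5. Solve for x and keep the solutions lying in [0, 2π].
  ⇒ x = atan((4 + 6*sqrt(6))/(-3 + 8*sqrt(6))) ≈ 0.8449, atan((4 - 6*sqrt(6))/(-8*sqrt(6) - 3)) + pi ≈ 3.5837

f''(x) = 3*sin(x) + 4*cos(x)
Second-derivative test at each critical point:
  f''(0.8449) = 4.8990 > 0 → local minimum
  f''(3.5837) = -4.8990 < 0 → local maximum

Critical points: x = atan((4 + 6*sqrt(6))/(-3 + 8*sqrt(6))) ≈ 0.8449 (local minimum); x = atan((4 - 6*sqrt(6))/(-8*sqrt(6) - 3)) + pi ≈ 3.5837 (local maximum)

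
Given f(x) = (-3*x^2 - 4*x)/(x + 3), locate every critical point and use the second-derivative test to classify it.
f'(x) = 3*(-x^2 - 6*x - 4)/(x^2 + 6*x + 9)

Solve f'(x) = 0:
  f'(x) = -3*(x^2 + 6*x + 4)/(x + 3)^2; the denominator is positive wherever f is defined, so f'(x) = 0 ⇔ -3*x^2 - 18*x - 12 = 0.
  Factor: -3*x^2 - 18*x - 12 = -3*(x^2 + 6*x + 4); x^2 + 6*x + 4 = 0 has no rational roots; quadratic formula: x = (-6 ± √20)/2.
  ⇒ x = -3 - sqrt(5) ≈ -5.2361, -3 + sqrt(5) ≈ -0.7639

f''(x) = -30/(x^3 + 9*x^2 + 27*x + 27)
Second-derivative test at each critical point:
  f''(-5.2361) = 2.6833 > 0 → local minimum
  f''(-0.7639) = -2.6833 < 0 → local maximum

Critical points: x = -3 - sqrt(5) ≈ -5.2361 (local minimum); x = -3 + sqrt(5) ≈ -0.7639 (local maximum)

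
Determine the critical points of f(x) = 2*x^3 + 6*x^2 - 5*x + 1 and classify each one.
f'(x) = 6*x^2 + 12*x - 5

Solve f'(x) = 0:
  6*x^2 + 12*x - 5 = 0 has no rational roots; quadratic formula: x = (-12 ± √264)/12.
  ⇒ x = -sqrt(66)/6 - 1 ≈ -2.3540, -1 + sqrt(66)/6 ≈ 0.3540

f''(x) = 12*x + 12
Second-derivative test at each critical point:
  f''(-2.3540) = -16.2481 < 0 → local maximum
  f''(0.3540) = 16.2481 > 0 → local minimum

Critical points: x = -sqrt(66)/6 - 1 ≈ -2.3540 (local maximum); x = -1 + sqrt(66)/6 ≈ 0.3540 (local minimum)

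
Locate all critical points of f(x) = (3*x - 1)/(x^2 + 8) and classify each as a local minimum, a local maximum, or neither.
f'(x) = (-3*x^2 + 2*x + 24)/(x^4 + 16*x^2 + 64)

Solve f'(x) = 0:
  f'(x) = -(3*x^2 - 2*x - 24)/(x^2 + 8)^2; the denominator is positive wherever f is defined, so f'(x) = 0 ⇔ -3*x^2 + 2*x + 24 = 0.
  3*x^2 - 2*x - 24 = 0 has no rational roots; quadratic formula: x = (2 ± √292)/6.
  ⇒ x = 1/3 - sqrt(73)/3 ≈ -2.5147, 1/3 + sqrt(73)/3 ≈ 3.1813

f''(x) = 2*(4*x^2*(3*x - 1) + (1 - 9*x)*(x^2 + 8))/(x^2 + 8)^3
Second-derivative test at each critical point:
  f''(-2.5147) = 0.0833 > 0 → local minimum
  f''(3.1813) = -0.0520 < 0 → local maximum

Critical points: x = 1/3 - sqrt(73)/3 ≈ -2.5147 (local minimum); x = 1/3 + sqrt(73)/3 ≈ 3.1813 (local maximum)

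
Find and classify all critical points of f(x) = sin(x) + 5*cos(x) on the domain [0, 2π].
f'(x) = -5*sin(x) + cos(x)

Solve f'(x) = 0 on [0, 2π]:
  f'(x) = 0 ⇔ cos(x) = 5*sin(x) ⇔ tan(x) = 1/5, i.e. x = arctan(1/5) + nπ; keep the solutions lying in [0, 2π].
  ⇒ x = atan(1/5) ≈ 0.1974, atan(1/5) + pi ≈ 3.3390

f''(x) = -sin(x) - 5*cos(x)
Second-derivative test at each critical point:
  f''(0.1974) = -5.0990 < 0 → local maximum
  f''(3.3390) = 5.0990 > 0 → local minimum

Critical points: x = atan(1/5) ≈ 0.1974 (local maximum); x = atan(1/5) + pi ≈ 3.3390 (local minimum)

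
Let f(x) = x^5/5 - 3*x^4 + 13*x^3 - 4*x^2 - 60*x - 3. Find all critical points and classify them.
f'(x) = x^4 - 12*x^3 + 39*x^2 - 8*x - 60

Solve f'(x) = 0:
  Factor: x^4 - 12*x^3 + 39*x^2 - 8*x - 60 = (x - 6)*(x - 5)*(x - 2)*(x + 1) = 0.
  ⇒ x = -1, 2, 5, 6

f''(x) = 4*x^3 - 36*x^2 + 78*x - 8
Second-derivative test at each critical point:
  f''(-1) = -126 < 0 → local maximum
  f''(2) = 36 > 0 → local minimum
  f''(5) = -18 < 0 → local maximum
  f''(6) = 28 > 0 → local minimum

Critical points: x = -1 (local maximum); x = 2 (local minimum); x = 5 (local maximum); x = 6 (local minimum)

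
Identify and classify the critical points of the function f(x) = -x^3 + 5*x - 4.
f'(x) = 5 - 3*x^2

Solve f'(x) = 0:
  3*x^2 - 5 = 0 has no rational roots; quadratic formula: x = (0 ± √60)/6.
  ⇒ x = -sqrt(15)/3 ≈ -1.2910, sqrt(15)/3 ≈ 1.2910

f''(x) = -6*x
Second-derivative test at each critical point:
  f''(-1.2910) = 7.7460 > 0 → local minimum
  f''(1.2910) = -7.7460 < 0 → local maximum

Critical points: x = -sqrt(15)/3 ≈ -1.2910 (local minimum); x = sqrt(15)/3 ≈ 1.2910 (local maximum)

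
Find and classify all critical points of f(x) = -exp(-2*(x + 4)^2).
f'(x) = 4*(x + 4)*exp(-2*(x + 4)^2)

Solve f'(x) = 0:
  f'(x) = (4*x + 16)·exp(-2*(x + 4)^2) and exp(-2*(x + 4)^2) > 0 for every x, so f'(x) = 0 ⇔ 4*x + 16 = 0.
  Factor: 4*x + 16 = 4*(x + 4) = 0.
  ⇒ x = -4

f''(x) = 4*(1 - 4*(x + 4)^2)*exp(-2*(x + 4)^2)
Second-derivative test at each critical point:
  f''(-4) = 4 > 0 → local minimum

Critical points: x = -4 (local minimum)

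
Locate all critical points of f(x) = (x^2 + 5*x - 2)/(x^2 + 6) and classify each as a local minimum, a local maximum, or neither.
f'(x) = (-5*x^2 + 16*x + 30)/(x^4 + 12*x^2 + 36)

Solve f'(x) = 0:
  f'(x) = -(5*x^2 - 16*x - 30)/(x^2 + 6)^2; the denominator is positive wherever f is defined, so f'(x) = 0 ⇔ -5*x^2 + 16*x + 30 = 0.
  5*x^2 - 16*x - 30 = 0 has no rational roots; quadratic formula: x = (16 ± √856)/10.
  ⇒ x = 8/5 - sqrt(214)/5 ≈ -1.3257, 8/5 + sqrt(214)/5 ≈ 4.5257

f''(x) = 2*(5*x^3 - 24*x^2 - 90*x + 48)/(x^6 + 18*x^4 + 108*x^2 + 216)
Second-derivative test at each critical point:
  f''(-1.3257) = 0.4862 > 0 → local minimum
  f''(4.5257) = -0.0417 < 0 → local maximum

Critical points: x = 8/5 - sqrt(214)/5 ≈ -1.3257 (local minimum); x = 8/5 + sqrt(214)/5 ≈ 4.5257 (local maximum)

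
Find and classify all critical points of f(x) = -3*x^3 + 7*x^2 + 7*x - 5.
f'(x) = -9*x^2 + 14*x + 7

Solve f'(x) = 0:
  9*x^2 - 14*x - 7 = 0 has no rational roots; quadratic formula: x = (14 ± √448)/18.
  ⇒ x = 7/9 - 4*sqrt(7)/9 ≈ -0.3981, 7/9 + 4*sqrt(7)/9 ≈ 1.9537

f''(x) = 14 - 18*x
Second-derivative test at each critical point:
  f''(-0.3981) = 21.1660 > 0 → local minimum
  f''(1.9537) = -21.1660 < 0 → local maximum

Critical points: x = 7/9 - 4*sqrt(7)/9 ≈ -0.3981 (local minimum); x = 7/9 + 4*sqrt(7)/9 ≈ 1.9537 (local maximum)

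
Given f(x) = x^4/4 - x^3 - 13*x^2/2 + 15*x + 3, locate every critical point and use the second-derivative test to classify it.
f'(x) = x^3 - 3*x^2 - 13*x + 15

Solve f'(x) = 0:
  Factor: x^3 - 3*x^2 - 13*x + 15 = (x - 5)*(x - 1)*(x + 3) = 0.
  ⇒ x = -3, 1, 5

f''(x) = 3*x^2 - 6*x - 13
Second-derivative test at each critical point:
  f''(-3) = 32 > 0 → local minimum
  f''(1) = -16 < 0 → local maximum
  f''(5) = 32 > 0 → local minimum

Critical points: x = -3 (local minimum); x = 1 (local maximum); x = 5 (local minimum)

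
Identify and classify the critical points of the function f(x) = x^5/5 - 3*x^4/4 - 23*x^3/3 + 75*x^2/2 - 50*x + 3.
f'(x) = x^4 - 3*x^3 - 23*x^2 + 75*x - 50

Solve f'(x) = 0:
  Factor: x^4 - 3*x^3 - 23*x^2 + 75*x - 50 = (x - 5)*(x - 2)*(x - 1)*(x + 5) = 0.
  ⇒ x = -5, 1, 2, 5

f''(x) = 4*x^3 - 9*x^2 - 46*x + 75
Second-derivative test at each critical point:
  f''(-5) = -420 < 0 → local maximum
  f''(1) = 24 > 0 → local minimum
  f''(2) = -21 < 0 → local maximum
  f''(5) = 120 > 0 → local minimum

Critical points: x = -5 (local maximum); x = 1 (local minimum); x = 2 (local maximum); x = 5 (local minimum)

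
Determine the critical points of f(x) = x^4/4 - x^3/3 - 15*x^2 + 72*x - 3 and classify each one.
f'(x) = x^3 - x^2 - 30*x + 72

Solve f'(x) = 0:
  Factor: x^3 - x^2 - 30*x + 72 = (x - 4)*(x - 3)*(x + 6) = 0.
  ⇒ x = -6, 3, 4

f''(x) = 3*x^2 - 2*x - 30
Second-derivative test at each critical point:
  f''(-6) = 90 > 0 → local minimum
  f''(3) = -9 < 0 → local maximum
  f''(4) = 10 > 0 → local minimum

Critical points: x = -6 (local minimum); x = 3 (local maximum); x = 4 (local minimum)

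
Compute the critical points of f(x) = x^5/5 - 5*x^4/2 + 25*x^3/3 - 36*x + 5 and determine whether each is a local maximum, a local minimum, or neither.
f'(x) = x^4 - 10*x^3 + 25*x^2 - 36

Solve f'(x) = 0:
  Factor: x^4 - 10*x^3 + 25*x^2 - 36 = (x - 6)*(x - 3)*(x - 2)*(x + 1) = 0.
  ⇒ x = -1, 2, 3, 6

f''(x) = 2*x*(2*x^2 - 15*x + 25)
Second-derivative test at each critical point:
  f''(-1) = -84 < 0 → local maximum
  f''(2) = 12 > 0 → local minimum
  f''(3) = -12 < 0 → local maximum
  f''(6) = 84 > 0 → local minimum

Critical points: x = -1 (local maximum); x = 2 (local minimum); x = 3 (local maximum); x = 6 (local minimum)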